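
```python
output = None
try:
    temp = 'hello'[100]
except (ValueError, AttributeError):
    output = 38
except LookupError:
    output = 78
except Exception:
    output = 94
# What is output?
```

Step-by-step execution trace:
1. `temp = 'hello'[100]` raises IndexError.
2. `except (ValueError, AttributeError)` does not match IndexError; skipped.
3. `except LookupError` matches (IndexError is a subclass of LookupError) → output = 78.
4. `except Exception` is not reached.
Result: 78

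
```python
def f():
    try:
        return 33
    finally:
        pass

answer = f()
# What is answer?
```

Step-by-step execution trace:
1. `f()` enters try: `return 33` sets pending return value 33.
2. Before returning, `finally: pass` runs (no effect).
3. f() returns 33 → answer = 33.
Result: 33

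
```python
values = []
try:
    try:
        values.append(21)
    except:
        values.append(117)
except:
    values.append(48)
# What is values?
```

Step-by-step execution trace:
1. Inner try: `values.append(21)` → values = [21]. No exception raised.
2. Inner `except` is skipped.
3. Inner try completes normally; outer `except` is skipped.
Result: [21]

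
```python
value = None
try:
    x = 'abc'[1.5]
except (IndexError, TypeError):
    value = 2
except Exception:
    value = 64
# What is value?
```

Step-by-step execution trace:
1. `x = 'abc'[1.5]` raises TypeError.
2. `except (IndexError, TypeError)` matches (TypeError is in the tuple) → value = 2.
3. `except Exception` is not reached.
Result: 2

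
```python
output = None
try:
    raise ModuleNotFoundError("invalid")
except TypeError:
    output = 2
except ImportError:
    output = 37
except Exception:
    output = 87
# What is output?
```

Step-by-step execution trace:
1. `raise ModuleNotFoundError(...)` raises ModuleNotFoundError.
2. `except TypeError` does not match (ModuleNotFoundError is not a subclass of TypeError); skipped.
3. `except ImportError` matches (ModuleNotFoundError is a subclass of ImportError) → output = 37.
4. `except Exception` is not reached.
Result: 37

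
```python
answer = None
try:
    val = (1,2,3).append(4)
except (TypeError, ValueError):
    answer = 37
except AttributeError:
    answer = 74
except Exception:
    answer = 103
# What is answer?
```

Step-by-step execution trace:
1. `val = (1,2,3).append(4)` raises AttributeError.
2. `except (TypeError, ValueError)` does not match AttributeError; skipped.
3. `except AttributeError` matches (exact type match) → answer = 74.
4. `except Exception` is not reached.
Result: 74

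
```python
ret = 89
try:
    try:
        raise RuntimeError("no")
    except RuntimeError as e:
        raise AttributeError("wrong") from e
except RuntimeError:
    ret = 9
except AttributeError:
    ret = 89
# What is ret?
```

Step-by-step execution trace:
1. Inner try raises RuntimeError; inner `except RuntimeError as e` catches it.
2. `raise AttributeError(...) from e` raises AttributeError (RuntimeError is attached as __cause__, but only AttributeError is active).
3. Outer `except RuntimeError` does not match AttributeError; skipped.
4. Outer `except AttributeError` matches → ret = 89.
Result: 89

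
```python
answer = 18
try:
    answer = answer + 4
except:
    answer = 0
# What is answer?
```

Step-by-step execution trace:
1. answer starts at 18.
2. try: `answer = answer + 4` → answer = 22. No exception raised.
3. `except` is skipped.
Result: 22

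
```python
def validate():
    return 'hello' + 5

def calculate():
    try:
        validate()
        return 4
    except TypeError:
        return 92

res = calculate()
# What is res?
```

Step-by-step execution trace:
1. `calculate()` calls `validate()`.
2. `validate()` evaluates `'hello' + 5`, which raises TypeError; it propagates to the caller.
3. `return 4` is not reached.
4. `except TypeError` in calculate matches → returns 92.
5. res = 92.
Result: 92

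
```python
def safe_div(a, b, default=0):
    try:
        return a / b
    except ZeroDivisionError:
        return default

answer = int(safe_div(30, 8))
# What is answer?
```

Step-by-step execution trace:
1. `safe_div(30, 8)` enters try: `return 30 / 8` → returns 3.75. No exception raised.
2. `except ZeroDivisionError` is skipped.
3. `int(3.75)` → 3 → answer = 3.
Result: 3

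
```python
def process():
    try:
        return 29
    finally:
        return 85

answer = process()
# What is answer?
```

Step-by-step execution trace:
1. `process()` enters try: `return 29` sets pending return value 29.
2. Before returning, `finally: return 85` runs and overrides the pending return.
3. process() returns 85 → answer = 85.
Result: 85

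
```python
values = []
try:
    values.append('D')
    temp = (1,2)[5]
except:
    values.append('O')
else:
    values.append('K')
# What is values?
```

Step-by-step execution trace:
1. try: `values.append('D')` → values = ['D'].
2. `temp = (1,2)[5]` raises IndexError.
3. bare `except` matches → `values.append('O')` → values = ['D', 'O'].
4. `else` is skipped (an exception was raised).
Result: ['D', 'O']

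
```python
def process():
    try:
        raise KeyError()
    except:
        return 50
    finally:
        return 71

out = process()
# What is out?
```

Step-by-step execution trace:
1. `process()` enters try: `raise KeyError()` raises KeyError.
2. bare `except` matches → `return 50` sets pending return value 50.
3. Before returning, `finally: return 71` runs and overrides the pending return.
4. process() returns 71 → out = 71.
Result: 71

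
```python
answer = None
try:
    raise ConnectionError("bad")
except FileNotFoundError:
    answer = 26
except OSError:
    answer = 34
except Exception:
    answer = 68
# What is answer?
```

Step-by-step execution trace:
1. `raise ConnectionError(...)` raises ConnectionError.
2. `except FileNotFoundError` does not match (ConnectionError is not a subclass of FileNotFoundError); skipped.
3. `except OSError` matches (ConnectionError is a subclass of OSError) → answer = 34.
4. `except Exception` is not reached.
Result: 34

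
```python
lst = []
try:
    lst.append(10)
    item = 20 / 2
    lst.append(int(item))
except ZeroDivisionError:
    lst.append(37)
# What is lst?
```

Step-by-step execution trace:
1. try: `lst.append(10)` → lst = [10].
2. `item = 20 / 2` → item = 10.0. No exception raised.
3. `lst.append(int(item))` → lst = [10, 10].
4. `except ZeroDivisionError` is skipped (no exception was raised).
Result: [10, 10]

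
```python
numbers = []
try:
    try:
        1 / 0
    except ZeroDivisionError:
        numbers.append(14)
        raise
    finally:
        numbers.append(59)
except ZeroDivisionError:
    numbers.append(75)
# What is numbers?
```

Step-by-step execution trace:
1. Inner try: `1 / 0` raises ZeroDivisionError.
2. Inner `except ZeroDivisionError` matches → `numbers.append(14)` → numbers = [14].
3. bare `raise` re-raises ZeroDivisionError.
4. Inner `finally` runs during unwinding: `numbers.append(59)` → numbers = [14, 59].
5. Outer `except ZeroDivisionError` matches → `numbers.append(75)` → numbers = [14, 59, 75].
Result: [14, 59, 75]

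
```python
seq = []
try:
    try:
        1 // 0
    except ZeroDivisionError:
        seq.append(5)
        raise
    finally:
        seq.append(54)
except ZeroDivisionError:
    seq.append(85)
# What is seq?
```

Step-by-step execution trace:
1. Inner try: `1 // 0` raises ZeroDivisionError.
2. Inner `except ZeroDivisionError` matches → `seq.append(5)` → seq = [5].
3. bare `raise` re-raises ZeroDivisionError.
4. Inner `finally` runs during unwinding: `seq.append(54)` → seq = [5, 54].
5. Outer `except ZeroDivisionError` matches → `seq.append(85)` → seq = [5, 54, 85].
Result: [5, 54, 85]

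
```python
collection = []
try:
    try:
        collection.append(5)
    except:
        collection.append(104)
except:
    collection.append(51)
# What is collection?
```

Step-by-step execution trace:
1. Inner try: `collection.append(5)` → collection = [5]. No exception raised.
2. Inner `except` is skipped.
3. Inner try completes normally; outer `except` is skipped.
Result: [5]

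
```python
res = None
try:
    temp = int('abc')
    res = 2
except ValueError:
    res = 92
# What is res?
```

Step-by-step execution trace:
1. `temp = int('abc')` raises ValueError.
2. `res = 2` is not reached.
3. `except ValueError` matches → res = 92.
Result: 92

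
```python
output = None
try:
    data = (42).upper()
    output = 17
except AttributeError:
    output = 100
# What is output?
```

Step-by-step execution trace:
1. `data = (42).upper()` raises AttributeError.
2. `output = 17` is not reached.
3. `except AttributeError` matches → output = 100.
Result: 100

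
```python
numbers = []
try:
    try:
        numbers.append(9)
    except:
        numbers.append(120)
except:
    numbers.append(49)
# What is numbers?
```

Step-by-step execution trace:
1. Inner try: `numbers.append(9)` → numbers = [9]. No exception raised.
2. Inner `except` is skipped.
3. Inner try completes normally; outer `except` is skipped.
Result: [9]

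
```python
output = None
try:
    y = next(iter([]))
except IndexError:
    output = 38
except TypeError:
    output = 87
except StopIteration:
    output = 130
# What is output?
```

Step-by-step execution trace:
1. `y = next(iter([]))` raises StopIteration.
2. `except IndexError` does not match StopIteration; skipped.
3. `except TypeError` does not match StopIteration; skipped.
4. `except StopIteration` matches → output = 130.
Result: 130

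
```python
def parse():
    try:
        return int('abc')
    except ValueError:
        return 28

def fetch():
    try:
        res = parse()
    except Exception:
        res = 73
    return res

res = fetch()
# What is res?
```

Step-by-step execution trace:
1. `fetch()` calls `parse()`.
2. In parse: `int('abc')` raises ValueError; `except ValueError` catches it → returns 28.
3. In fetch: `res = parse()` → res = 28. No exception reaches fetch.
4. `except Exception` is skipped; fetch returns 28.
5. res = 28.
Result: 28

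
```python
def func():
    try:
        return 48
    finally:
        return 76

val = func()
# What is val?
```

Step-by-step execution trace:
1. `func()` enters try: `return 48` sets pending return value 48.
2. Before returning, `finally: return 76` runs and overrides the pending return.
3. func() returns 76 → val = 76.
Result: 76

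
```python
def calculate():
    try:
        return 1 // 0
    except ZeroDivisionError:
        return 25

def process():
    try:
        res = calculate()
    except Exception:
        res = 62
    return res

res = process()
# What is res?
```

Step-by-step execution trace:
1. `process()` calls `calculate()`.
2. In calculate: `1 // 0` raises ZeroDivisionError; `except ZeroDivisionError` catches it → returns 25.
3. In process: `res = calculate()` → res = 25. No exception reaches process.
4. `except Exception` is skipped; process returns 25.
5. res = 25.
Result: 25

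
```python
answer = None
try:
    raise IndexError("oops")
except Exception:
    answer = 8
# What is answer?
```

Step-by-step execution trace:
1. `raise IndexError(...)` raises IndexError.
2. `except Exception` matches (IndexError is a subclass of Exception) → answer = 8.
Result: 8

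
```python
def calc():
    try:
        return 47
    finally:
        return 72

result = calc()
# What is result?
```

Step-by-step execution trace:
1. `calc()` enters try: `return 47` sets pending return value 47.
2. Before returning, `finally: return 72` runs and overrides the pending return.
3. calc() returns 72 → result = 72.
Result: 72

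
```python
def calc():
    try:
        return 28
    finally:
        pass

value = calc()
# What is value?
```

Step-by-step execution trace:
1. `calc()` enters try: `return 28` sets pending return value 28.
2. Before returning, `finally: pass` runs (no effect).
3. calc() returns 28 → value = 28.
Result: 28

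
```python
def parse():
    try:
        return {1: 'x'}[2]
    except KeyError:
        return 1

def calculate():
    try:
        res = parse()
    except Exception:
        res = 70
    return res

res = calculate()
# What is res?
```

Step-by-step execution trace:
1. `calculate()` calls `parse()`.
2. In parse: `{1: 'x'}[2]` raises KeyError; `except KeyError` catches it → returns 1.
3. In calculate: `res = parse()` → res = 1. No exception reaches calculate.
4. `except Exception` is skipped; calculate returns 1.
5. res = 1.
Result: 1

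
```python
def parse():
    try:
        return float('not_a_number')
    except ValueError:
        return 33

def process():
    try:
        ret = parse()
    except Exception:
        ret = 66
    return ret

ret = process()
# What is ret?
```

Step-by-step execution trace:
1. `process()` calls `parse()`.
2. In parse: `float('not_a_number')` raises ValueError; `except ValueError` catches it → returns 33.
3. In process: `ret = parse()` → ret = 33. No exception reaches process.
4. `except Exception` is skipped; process returns 33.
5. ret = 33.
Result: 33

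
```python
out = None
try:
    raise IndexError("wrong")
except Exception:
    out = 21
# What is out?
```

Step-by-step execution trace:
1. `raise IndexError(...)` raises IndexError.
2. `except Exception` matches (IndexError is a subclass of Exception) → out = 21.
Result: 21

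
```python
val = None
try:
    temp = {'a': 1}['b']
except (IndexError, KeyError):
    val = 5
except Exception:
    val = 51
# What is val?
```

Step-by-step execution trace:
1. `temp = {'a': 1}['b']` raises KeyError.
2. `except (IndexError, KeyError)` matches (KeyError is in the tuple) → val = 5.
3. `except Exception` is not reached.
Result: 5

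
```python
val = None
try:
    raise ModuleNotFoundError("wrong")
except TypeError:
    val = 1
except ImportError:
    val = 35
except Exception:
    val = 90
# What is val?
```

Step-by-step execution trace:
1. `raise ModuleNotFoundError(...)` raises ModuleNotFoundError.
2. `except TypeError` does not match (ModuleNotFoundError is not a subclass of TypeError); skipped.
3. `except ImportError` matches (ModuleNotFoundError is a subclass of ImportError) → val = 35.
4. `except Exception` is not reached.
Result: 35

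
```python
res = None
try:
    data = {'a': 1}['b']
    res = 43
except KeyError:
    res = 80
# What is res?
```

Step-by-step execution trace:
1. `data = {'a': 1}['b']` raises KeyError.
2. `res = 43` is not reached.
3. `except KeyError` matches → res = 80.
Result: 80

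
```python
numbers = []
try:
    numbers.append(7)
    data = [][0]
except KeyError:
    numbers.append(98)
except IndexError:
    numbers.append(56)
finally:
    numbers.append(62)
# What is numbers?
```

Step-by-step execution trace:
1. try: `numbers.append(7)` → numbers = [7].
2. `data = [][0]` raises IndexError.
3. `except KeyError` does not match IndexError; skipped.
4. `except IndexError` matches → `numbers.append(56)` → numbers = [7, 56].
5. finally always runs: `numbers.append(62)` → numbers = [7, 56, 62].
Result: [7, 56, 62]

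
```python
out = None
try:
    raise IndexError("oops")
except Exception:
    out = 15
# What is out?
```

Step-by-step execution trace:
1. `raise IndexError(...)` raises IndexError.
2. `except Exception` matches (IndexError is a subclass of Exception) → out = 15.
Result: 15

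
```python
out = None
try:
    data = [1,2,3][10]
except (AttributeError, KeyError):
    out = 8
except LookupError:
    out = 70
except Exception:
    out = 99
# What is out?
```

Step-by-step execution trace:
1. `data = [1,2,3][10]` raises IndexError.
2. `except (AttributeError, KeyError)` does not match IndexError; skipped.
3. `except LookupError` matches (IndexError is a subclass of LookupError) → out = 70.
4. `except Exception` is not reached.
Result: 70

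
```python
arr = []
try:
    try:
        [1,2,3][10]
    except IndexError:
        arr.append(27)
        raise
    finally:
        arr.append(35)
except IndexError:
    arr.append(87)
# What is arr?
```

Step-by-step execution trace:
1. Inner try: `[1,2,3][10]` raises IndexError.
2. Inner `except IndexError` matches → `arr.append(27)` → arr = [27].
3. bare `raise` re-raises IndexError.
4. Inner `finally` runs during unwinding: `arr.append(35)` → arr = [27, 35].
5. Outer `except IndexError` matches → `arr.append(87)` → arr = [27, 35, 87].
Result: [27, 35, 87]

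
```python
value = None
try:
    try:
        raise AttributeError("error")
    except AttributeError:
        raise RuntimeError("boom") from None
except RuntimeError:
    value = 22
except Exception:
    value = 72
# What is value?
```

Step-by-step execution trace:
1. Inner try raises AttributeError; inner `except AttributeError` catches it.
2. `raise RuntimeError(...) from None` raises RuntimeError (from None suppresses __context__, but the active exception is still RuntimeError).
3. Outer `except RuntimeError` matches → value = 22.
4. `except Exception` is not reached.
Result: 22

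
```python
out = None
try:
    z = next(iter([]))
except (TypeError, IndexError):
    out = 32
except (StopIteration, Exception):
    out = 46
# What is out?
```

Step-by-step execution trace:
1. `z = next(iter([]))` raises StopIteration.
2. `except (TypeError, IndexError)` does not match StopIteration; skipped.
3. `except (StopIteration, Exception)` matches (StopIteration is in the tuple) → out = 46.
Result: 46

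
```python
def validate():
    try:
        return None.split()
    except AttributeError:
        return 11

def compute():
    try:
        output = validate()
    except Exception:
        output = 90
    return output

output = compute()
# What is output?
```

Step-by-step execution trace:
1. `compute()` calls `validate()`.
2. In validate: `None.split()` raises AttributeError; `except AttributeError` catches it → returns 11.
3. In compute: `output = validate()` → output = 11. No exception reaches compute.
4. `except Exception` is skipped; compute returns 11.
5. output = 11.
Result: 11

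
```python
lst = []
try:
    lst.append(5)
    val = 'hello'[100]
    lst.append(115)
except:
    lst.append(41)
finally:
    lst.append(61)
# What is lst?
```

Step-by-step execution trace:
1. try: `lst.append(5)` → lst = [5].
2. `val = 'hello'[100]` raises IndexError; `lst.append(115)` is not reached.
3. bare `except` matches → `lst.append(41)` → lst = [5, 41].
4. finally always runs: `lst.append(61)` → lst = [5, 41, 61].
Result: [5, 41, 61]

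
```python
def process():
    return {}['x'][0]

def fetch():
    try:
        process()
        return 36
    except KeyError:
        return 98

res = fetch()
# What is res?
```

Step-by-step execution trace:
1. `fetch()` calls `process()`.
2. `process()` evaluates `{}['x'][0]`, which raises KeyError; it propagates to the caller.
3. `return 36` is not reached.
4. `except KeyError` in fetch matches → returns 98.
5. res = 98.
Result: 98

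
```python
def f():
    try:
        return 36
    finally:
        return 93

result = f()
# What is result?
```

Step-by-step execution trace:
1. `f()` enters try: `return 36` sets pending return value 36.
2. Before returning, `finally: return 93` runs and overrides the pending return.
3. f() returns 93 → result = 93.
Result: 93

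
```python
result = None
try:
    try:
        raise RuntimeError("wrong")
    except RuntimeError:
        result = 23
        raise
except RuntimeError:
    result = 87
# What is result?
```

Step-by-step execution trace:
1. Inner try: `raise RuntimeError("wrong")` raises RuntimeError.
2. Inner `except RuntimeError` matches → result = 23.
3. bare `raise` re-raises the same RuntimeError.
4. Outer `except RuntimeError` matches → result = 87.
Result: 87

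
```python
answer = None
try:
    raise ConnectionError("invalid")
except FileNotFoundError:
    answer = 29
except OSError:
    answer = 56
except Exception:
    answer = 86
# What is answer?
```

Step-by-step execution trace:
1. `raise ConnectionError(...)` raises ConnectionError.
2. `except FileNotFoundError` does not match (ConnectionError is not a subclass of FileNotFoundError); skipped.
3. `except OSError` matches (ConnectionError is a subclass of OSError) → answer = 56.
4. `except Exception` is not reached.
Result: 56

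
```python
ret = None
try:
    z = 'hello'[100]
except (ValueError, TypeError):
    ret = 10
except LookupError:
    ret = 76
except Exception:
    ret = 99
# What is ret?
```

Step-by-step execution trace:
1. `z = 'hello'[100]` raises IndexError.
2. `except (ValueError, TypeError)` does not match IndexError; skipped.
3. `except LookupError` matches (IndexError is a subclass of LookupError) → ret = 76.
4. `except Exception` is not reached.
Result: 76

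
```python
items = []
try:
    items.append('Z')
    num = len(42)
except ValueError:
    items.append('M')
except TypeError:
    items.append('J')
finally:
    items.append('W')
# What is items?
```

Step-by-step execution trace:
1. try: `items.append('Z')` → items = ['Z'].
2. `num = len(42)` raises TypeError.
3. `except ValueError` does not match TypeError; skipped.
4. `except TypeError` matches → `items.append('J')` → items = ['Z', 'J'].
5. finally always runs: `items.append('W')` → items = ['Z', 'J', 'W'].
Result: ['Z', 'J', 'W']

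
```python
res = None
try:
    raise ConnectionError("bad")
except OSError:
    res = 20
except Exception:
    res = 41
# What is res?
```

Step-by-step execution trace:
1. `raise ConnectionError(...)` raises ConnectionError.
2. `except OSError` matches (ConnectionError is a subclass of OSError) → res = 20.
3. `except Exception` is not reached.
Result: 20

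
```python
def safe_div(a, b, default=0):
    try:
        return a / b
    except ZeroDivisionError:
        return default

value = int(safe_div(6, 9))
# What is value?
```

Step-by-step execution trace:
1. `safe_div(6, 9)` enters try: `return 6 / 9` → returns 0.6666666666666666. No exception raised.
2. `except ZeroDivisionError` is skipped.
3. `int(0.6666666666666666)` → 0 → value = 0.
Result: 0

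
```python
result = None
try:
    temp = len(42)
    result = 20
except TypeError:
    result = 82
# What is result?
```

Step-by-step execution trace:
1. `temp = len(42)` raises TypeError.
2. `result = 20` is not reached.
3. `except TypeError` matches → result = 82.
Result: 82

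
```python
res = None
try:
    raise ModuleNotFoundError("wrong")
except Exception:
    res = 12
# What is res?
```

Step-by-step execution trace:
1. `raise ModuleNotFoundError(...)` raises ModuleNotFoundError.
2. `except Exception` matches (ModuleNotFoundError is a subclass of Exception) → res = 12.
Result: 12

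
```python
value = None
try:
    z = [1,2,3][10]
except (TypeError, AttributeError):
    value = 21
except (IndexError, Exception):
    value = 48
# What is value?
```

Step-by-step execution trace:
1. `z = [1,2,3][10]` raises IndexError.
2. `except (TypeError, AttributeError)` does not match IndexError; skipped.
3. `except (IndexError, Exception)` matches (IndexError is in the tuple) → value = 48.
Result: 48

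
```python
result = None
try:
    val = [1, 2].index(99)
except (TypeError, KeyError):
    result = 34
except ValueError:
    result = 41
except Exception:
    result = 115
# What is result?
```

Step-by-step execution trace:
1. `val = [1, 2].index(99)` raises ValueError.
2. `except (TypeError, KeyError)` does not match ValueError; skipped.
3. `except ValueError` matches (exact type match) → result = 41.
4. `except Exception` is not reached.
Result: 41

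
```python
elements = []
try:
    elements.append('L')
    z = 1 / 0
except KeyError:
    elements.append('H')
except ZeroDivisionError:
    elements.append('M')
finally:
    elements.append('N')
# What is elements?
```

Step-by-step execution trace:
1. try: `elements.append('L')` → elements = ['L'].
2. `z = 1 / 0` raises ZeroDivisionError.
3. `except KeyError` does not match ZeroDivisionError; skipped.
4. `except ZeroDivisionError` matches → `elements.append('M')` → elements = ['L', 'M'].
5. finally always runs: `elements.append('N')` → elements = ['L', 'M', 'N'].
Result: ['L', 'M', 'N']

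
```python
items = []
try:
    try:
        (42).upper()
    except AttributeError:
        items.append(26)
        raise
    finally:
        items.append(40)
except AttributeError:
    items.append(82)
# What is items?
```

Step-by-step execution trace:
1. Inner try: `(42).upper()` raises AttributeError.
2. Inner `except AttributeError` matches → `items.append(26)` → items = [26].
3. bare `raise` re-raises AttributeError.
4. Inner `finally` runs during unwinding: `items.append(40)` → items = [26, 40].
5. Outer `except AttributeError` matches → `items.append(82)` → items = [26, 40, 82].
Result: [26, 40, 82]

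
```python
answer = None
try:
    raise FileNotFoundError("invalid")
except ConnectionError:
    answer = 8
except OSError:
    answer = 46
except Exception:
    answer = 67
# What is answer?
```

Step-by-step execution trace:
1. `raise FileNotFoundError(...)` raises FileNotFoundError.
2. `except ConnectionError` does not match (FileNotFoundError is not a subclass of ConnectionError); skipped.
3. `except OSError` matches (FileNotFoundError is a subclass of OSError) → answer = 46.
4. `except Exception` is not reached.
Result: 46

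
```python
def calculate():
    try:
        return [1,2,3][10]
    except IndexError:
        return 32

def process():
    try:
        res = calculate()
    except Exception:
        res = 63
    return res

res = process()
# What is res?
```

Step-by-step execution trace:
1. `process()` calls `calculate()`.
2. In calculate: `[1,2,3][10]` raises IndexError; `except IndexError` catches it → returns 32.
3. In process: `res = calculate()` → res = 32. No exception reaches process.
4. `except Exception` is skipped; process returns 32.
5. res = 32.
Result: 32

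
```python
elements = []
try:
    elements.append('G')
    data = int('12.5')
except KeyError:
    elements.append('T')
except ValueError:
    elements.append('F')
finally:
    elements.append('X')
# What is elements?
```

Step-by-step execution trace:
1. try: `elements.append('G')` → elements = ['G'].
2. `data = int('12.5')` raises ValueError.
3. `except KeyError` does not match ValueError; skipped.
4. `except ValueError` matches → `elements.append('F')` → elements = ['G', 'F'].
5. finally always runs: `elements.append('X')` → elements = ['G', 'F', 'X'].
Result: ['G', 'F', 'X']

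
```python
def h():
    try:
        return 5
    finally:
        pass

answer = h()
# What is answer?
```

Step-by-step execution trace:
1. `h()` enters try: `return 5` sets pending return value 5.
2. Before returning, `finally: pass` runs (no effect).
3. h() returns 5 → answer = 5.
Result: 5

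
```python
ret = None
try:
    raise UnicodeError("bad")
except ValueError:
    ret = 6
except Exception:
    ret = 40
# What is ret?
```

Step-by-step execution trace:
1. `raise UnicodeError(...)` raises UnicodeError.
2. `except ValueError` matches (UnicodeError is a subclass of ValueError) → ret = 6.
3. `except Exception` is not reached.
Result: 6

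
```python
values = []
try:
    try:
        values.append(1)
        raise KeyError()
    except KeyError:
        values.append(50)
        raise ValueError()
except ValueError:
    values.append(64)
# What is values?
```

Step-by-step execution trace:
1. Inner try: `values.append(1)` → values = [1].
2. `raise KeyError()` raises KeyError.
3. Inner `except KeyError` matches → `values.append(50)` → values = [1, 50].
4. `raise ValueError()` raises ValueError; propagates to outer try.
5. Outer `except ValueError` matches → `values.append(64)` → values = [1, 50, 64].
Result: [1, 50, 64]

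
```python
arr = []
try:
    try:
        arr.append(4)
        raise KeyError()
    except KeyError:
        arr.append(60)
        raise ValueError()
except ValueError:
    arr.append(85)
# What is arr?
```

Step-by-step execution trace:
1. Inner try: `arr.append(4)` → arr = [4].
2. `raise KeyError()` raises KeyError.
3. Inner `except KeyError` matches → `arr.append(60)` → arr = [4, 60].
4. `raise ValueError()` raises ValueError; propagates to outer try.
5. Outer `except ValueError` matches → `arr.append(85)` → arr = [4, 60, 85].
Result: [4, 60, 85]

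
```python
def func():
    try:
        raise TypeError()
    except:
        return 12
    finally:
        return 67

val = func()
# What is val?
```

Step-by-step execution trace:
1. `func()` enters try: `raise TypeError()` raises TypeError.
2. bare `except` matches → `return 12` sets pending return value 12.
3. Before returning, `finally: return 67` runs and overrides the pending return.
4. func() returns 67 → val = 67.
Result: 67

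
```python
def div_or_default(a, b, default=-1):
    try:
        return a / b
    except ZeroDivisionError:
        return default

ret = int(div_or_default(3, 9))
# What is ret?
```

Step-by-step execution trace:
1. `div_or_default(3, 9)` enters try: `return 3 / 9` → returns 0.3333333333333333. No exception raised.
2. `except ZeroDivisionError` is skipped.
3. `int(0.3333333333333333)` → 0 → ret = 0.
Result: 0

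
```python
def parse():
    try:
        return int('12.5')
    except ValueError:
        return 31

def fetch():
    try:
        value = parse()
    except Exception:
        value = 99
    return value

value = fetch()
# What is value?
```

Step-by-step execution trace:
1. `fetch()` calls `parse()`.
2. In parse: `int('12.5')` raises ValueError; `except ValueError` catches it → returns 31.
3. In fetch: `value = parse()` → value = 31. No exception reaches fetch.
4. `except Exception` is skipped; fetch returns 31.
5. value = 31.
Result: 31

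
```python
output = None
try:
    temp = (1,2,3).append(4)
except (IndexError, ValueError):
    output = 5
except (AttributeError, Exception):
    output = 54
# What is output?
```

Step-by-step execution trace:
1. `temp = (1,2,3).append(4)` raises AttributeError.
2. `except (IndexError, ValueError)` does not match AttributeError; skipped.
3. `except (AttributeError, Exception)` matches (AttributeError is in the tuple) → output = 54.
Result: 54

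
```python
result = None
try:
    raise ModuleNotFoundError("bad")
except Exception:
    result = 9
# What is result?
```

Step-by-step execution trace:
1. `raise ModuleNotFoundError(...)` raises ModuleNotFoundError.
2. `except Exception` matches (ModuleNotFoundError is a subclass of Exception) → result = 9.
Result: 9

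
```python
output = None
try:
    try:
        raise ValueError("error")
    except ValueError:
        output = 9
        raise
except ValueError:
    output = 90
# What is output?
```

Step-by-step execution trace:
1. Inner try: `raise ValueError("error")` raises ValueError.
2. Inner `except ValueError` matches → output = 9.
3. bare `raise` re-raises the same ValueError.
4. Outer `except ValueError` matches → output = 90.
Result: 90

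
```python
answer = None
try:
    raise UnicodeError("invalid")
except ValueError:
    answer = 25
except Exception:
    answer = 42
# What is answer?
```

Step-by-step execution trace:
1. `raise UnicodeError(...)` raises UnicodeError.
2. `except ValueError` matches (UnicodeError is a subclass of ValueError) → answer = 25.
3. `except Exception` is not reached.
Result: 25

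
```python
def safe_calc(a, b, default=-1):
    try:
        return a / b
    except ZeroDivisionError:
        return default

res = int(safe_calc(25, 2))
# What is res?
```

Step-by-step execution trace:
1. `safe_calc(25, 2)` enters try: `return 25 / 2` → returns 12.5. No exception raised.
2. `except ZeroDivisionError` is skipped.
3. `int(12.5)` → 12 → res = 12.
Result: 12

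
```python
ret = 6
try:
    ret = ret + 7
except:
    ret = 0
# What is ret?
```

Step-by-step execution trace:
1. ret starts at 6.
2. try: `ret = ret + 7` → ret = 13. No exception raised.
3. `except` is skipped.
Result: 13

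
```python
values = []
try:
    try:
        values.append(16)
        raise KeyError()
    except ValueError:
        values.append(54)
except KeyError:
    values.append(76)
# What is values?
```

Step-by-step execution trace:
1. Inner try: `values.append(16)` → values = [16].
2. `raise KeyError()` raises KeyError.
3. Inner `except ValueError` does not match KeyError; exception propagates to outer try.
4. Outer `except KeyError` matches → `values.append(76)` → values = [16, 76].
Result: [16, 76]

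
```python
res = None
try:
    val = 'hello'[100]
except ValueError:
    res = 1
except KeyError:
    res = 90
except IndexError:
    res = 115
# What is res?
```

Step-by-step execution trace:
1. `val = 'hello'[100]` raises IndexError.
2. `except ValueError` does not match IndexError; skipped.
3. `except KeyError` does not match IndexError; skipped.
4. `except IndexError` matches → res = 115.
Result: 115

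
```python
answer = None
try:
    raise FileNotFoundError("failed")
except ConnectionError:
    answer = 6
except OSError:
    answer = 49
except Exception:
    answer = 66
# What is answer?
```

Step-by-step execution trace:
1. `raise FileNotFoundError(...)` raises FileNotFoundError.
2. `except ConnectionError` does not match (FileNotFoundError is not a subclass of ConnectionError); skipped.
3. `except OSError` matches (FileNotFoundError is a subclass of OSError) → answer = 49.
4. `except Exception` is not reached.
Result: 49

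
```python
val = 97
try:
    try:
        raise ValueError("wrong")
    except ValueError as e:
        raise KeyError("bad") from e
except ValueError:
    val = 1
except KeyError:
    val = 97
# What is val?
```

Step-by-step execution trace:
1. Inner try raises ValueError; inner `except ValueError as e` catches it.
2. `raise KeyError(...) from e` raises KeyError (ValueError is attached as __cause__, but only KeyError is active).
3. Outer `except ValueError` does not match KeyError; skipped.
4. Outer `except KeyError` matches → val = 97.
Result: 97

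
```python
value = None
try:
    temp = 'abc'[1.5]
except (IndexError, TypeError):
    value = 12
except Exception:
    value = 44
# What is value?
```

Step-by-step execution trace:
1. `temp = 'abc'[1.5]` raises TypeError.
2. `except (IndexError, TypeError)` matches (TypeError is in the tuple) → value = 12.
3. `except Exception` is not reached.
Result: 12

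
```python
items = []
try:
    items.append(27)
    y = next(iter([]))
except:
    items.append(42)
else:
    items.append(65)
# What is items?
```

Step-by-step execution trace:
1. try: `items.append(27)` → items = [27].
2. `y = next(iter([]))` raises StopIteration.
3. bare `except` matches → `items.append(42)` → items = [27, 42].
4. `else` is skipped (an exception was raised).
Result: [27, 42]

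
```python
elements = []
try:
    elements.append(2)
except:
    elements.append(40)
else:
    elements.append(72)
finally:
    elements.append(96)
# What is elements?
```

Step-by-step execution trace:
1. try: `elements.append(2)` → elements = [2]. No exception raised.
2. `except` is skipped.
3. `else` runs: `elements.append(72)` → elements = [2, 72].
4. `finally` always runs: `elements.append(96)` → elements = [2, 72, 96].
Result: [2, 72, 96]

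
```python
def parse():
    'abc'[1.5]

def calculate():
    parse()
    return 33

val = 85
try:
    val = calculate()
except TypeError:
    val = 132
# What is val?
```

Step-by-step execution trace:
1. val starts at 85.
2. try: `calculate()` calls `parse()`.
3. `parse()` evaluates `'abc'[1.5]`, which raises TypeError; it propagates through calculate (uncaught).
4. `return 33` in calculate is not reached; the assignment to val does not complete.
5. `except TypeError` matches → val = 132.
Result: 132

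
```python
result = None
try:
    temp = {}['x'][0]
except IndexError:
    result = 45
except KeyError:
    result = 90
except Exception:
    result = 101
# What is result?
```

Step-by-step execution trace:
1. `temp = {}['x'][0]` raises KeyError.
2. `except IndexError` does not match KeyError; skipped.
3. `except KeyError` matches → result = 90.
4. Remaining except clauses are skipped.
Result: 90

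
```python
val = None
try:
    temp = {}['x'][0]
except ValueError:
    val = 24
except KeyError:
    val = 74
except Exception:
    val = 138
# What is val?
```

Step-by-step execution trace:
1. `temp = {}['x'][0]` raises KeyError.
2. `except ValueError` does not match KeyError; skipped.
3. `except KeyError` matches → val = 74.
4. Remaining except clauses are skipped.
Result: 74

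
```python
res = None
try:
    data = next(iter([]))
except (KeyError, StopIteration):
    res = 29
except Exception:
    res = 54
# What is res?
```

Step-by-step execution trace:
1. `data = next(iter([]))` raises StopIteration.
2. `except (KeyError, StopIteration)` matches (StopIteration is in the tuple) → res = 29.
3. `except Exception` is not reached.
Result: 29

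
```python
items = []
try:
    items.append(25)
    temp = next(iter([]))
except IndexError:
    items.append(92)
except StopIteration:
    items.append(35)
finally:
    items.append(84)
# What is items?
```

Step-by-step execution trace:
1. try: `items.append(25)` → items = [25].
2. `temp = next(iter([]))` raises StopIteration.
3. `except IndexError` does not match StopIteration; skipped.
4. `except StopIteration` matches → `items.append(35)` → items = [25, 35].
5. finally always runs: `items.append(84)` → items = [25, 35, 84].
Result: [25, 35, 84]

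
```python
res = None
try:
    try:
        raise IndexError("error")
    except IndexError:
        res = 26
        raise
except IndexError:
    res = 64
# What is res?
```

Step-by-step execution trace:
1. Inner try: `raise IndexError("error")` raises IndexError.
2. Inner `except IndexError` matches → res = 26.
3. bare `raise` re-raises the same IndexError.
4. Outer `except IndexError` matches → res = 64.
Result: 64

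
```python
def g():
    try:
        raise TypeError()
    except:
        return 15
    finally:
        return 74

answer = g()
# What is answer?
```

Step-by-step execution trace:
1. `g()` enters try: `raise TypeError()` raises TypeError.
2. bare `except` matches → `return 15` sets pending return value 15.
3. Before returning, `finally: return 74` runs and overrides the pending return.
4. g() returns 74 → answer = 74.
Result: 74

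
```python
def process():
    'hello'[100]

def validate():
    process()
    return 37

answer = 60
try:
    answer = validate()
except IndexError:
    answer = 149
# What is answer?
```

Step-by-step execution trace:
1. answer starts at 60.
2. try: `validate()` calls `process()`.
3. `process()` evaluates `'hello'[100]`, which raises IndexError; it propagates through validate (uncaught).
4. `return 37` in validate is not reached; the assignment to answer does not complete.
5. `except IndexError` matches → answer = 149.
Result: 149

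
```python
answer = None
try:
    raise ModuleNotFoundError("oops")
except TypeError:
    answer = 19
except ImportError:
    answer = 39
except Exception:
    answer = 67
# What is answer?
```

Step-by-step execution trace:
1. `raise ModuleNotFoundError(...)` raises ModuleNotFoundError.
2. `except TypeError` does not match (ModuleNotFoundError is not a subclass of TypeError); skipped.
3. `except ImportError` matches (ModuleNotFoundError is a subclass of ImportError) → answer = 39.
4. `except Exception` is not reached.
Result: 39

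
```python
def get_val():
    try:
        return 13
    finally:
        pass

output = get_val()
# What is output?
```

Step-by-step execution trace:
1. `get_val()` enters try: `return 13` sets pending return value 13.
2. Before returning, `finally: pass` runs (no effect).
3. get_val() returns 13 → output = 13.
Result: 13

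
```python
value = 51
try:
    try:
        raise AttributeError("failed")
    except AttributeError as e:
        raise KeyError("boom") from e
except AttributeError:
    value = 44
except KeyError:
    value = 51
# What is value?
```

Step-by-step execution trace:
1. Inner try raises AttributeError; inner `except AttributeError as e` catches it.
2. `raise KeyError(...) from e` raises KeyError (AttributeError is attached as __cause__, but only KeyError is active).
3. Outer `except AttributeError` does not match KeyError; skipped.
4. Outer `except KeyError` matches → value = 51.
Result: 51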